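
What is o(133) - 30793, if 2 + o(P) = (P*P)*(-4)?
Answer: -101551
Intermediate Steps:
o(P) = -2 - 4*P**2 (o(P) = -2 + (P*P)*(-4) = -2 + P**2*(-4) = -2 - 4*P**2)
o(133) - 30793 = (-2 - 4*133**2) - 30793 = (-2 - 4*17689) - 30793 = (-2 - 70756) - 30793 = -70758 - 30793 = -101551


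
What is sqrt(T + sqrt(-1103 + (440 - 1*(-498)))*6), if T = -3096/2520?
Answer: sqrt(-1505 + 7350*I*sqrt(165))/35 ≈ 6.1584 + 6.2574*I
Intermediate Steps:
T = -43/35 (T = -3096*1/2520 = -43/35 ≈ -1.2286)
sqrt(T + sqrt(-1103 + (440 - 1*(-498)))*6) = sqrt(-43/35 + sqrt(-1103 + (440 - 1*(-498)))*6) = sqrt(-43/35 + sqrt(-1103 + (440 + 498))*6) = sqrt(-43/35 + sqrt(-1103 + 938)*6) = sqrt(-43/35 + sqrt(-165)*6) = sqrt(-43/35 + (I*sqrt(165))*6) = sqrt(-43/35 + 6*I*sqrt(165))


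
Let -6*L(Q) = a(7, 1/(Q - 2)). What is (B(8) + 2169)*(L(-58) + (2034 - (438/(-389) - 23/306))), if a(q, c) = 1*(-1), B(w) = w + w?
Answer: 264688682225/59517 ≈ 4.4473e+6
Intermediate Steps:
B(w) = 2*w
a(q, c) = -1
L(Q) = 1/6 (L(Q) = -1/6*(-1) = 1/6)
(B(8) + 2169)*(L(-58) + (2034 - (438/(-389) - 23/306))) = (2*8 + 2169)*(1/6 + (2034 - (438/(-389) - 23/306))) = (16 + 2169)*(1/6 + (2034 - (438*(-1/389) - 23*1/306))) = 2185*(1/6 + (2034 - (-438/389 - 23/306))) = 2185*(1/6 + (2034 - 1*(-142975/119034))) = 2185*(1/6 + (2034 + 142975/119034)) = 2185*(1/6 + 242258131/119034) = 2185*(121138985/59517) = 264688682225/59517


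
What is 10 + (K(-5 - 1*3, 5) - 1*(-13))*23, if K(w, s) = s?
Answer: 424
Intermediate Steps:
10 + (K(-5 - 1*3, 5) - 1*(-13))*23 = 10 + (5 - 1*(-13))*23 = 10 + (5 + 13)*23 = 10 + 18*23 = 10 + 414 = 424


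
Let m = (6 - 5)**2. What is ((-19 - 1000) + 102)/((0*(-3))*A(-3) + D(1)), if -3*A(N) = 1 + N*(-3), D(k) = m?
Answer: -917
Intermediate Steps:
m = 1 (m = 1**2 = 1)
D(k) = 1
A(N) = -1/3 + N (A(N) = -(1 + N*(-3))/3 = -(1 - 3*N)/3 = -1/3 + N)
((-19 - 1000) + 102)/((0*(-3))*A(-3) + D(1)) = ((-19 - 1000) + 102)/((0*(-3))*(-1/3 - 3) + 1) = (-1019 + 102)/(0*(-10/3) + 1) = -917/(0 + 1) = -917/1 = 1*(-917) = -917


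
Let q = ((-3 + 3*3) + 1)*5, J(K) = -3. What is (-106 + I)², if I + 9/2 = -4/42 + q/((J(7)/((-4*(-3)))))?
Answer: 110775625/1764 ≈ 62798.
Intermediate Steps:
q = 35 (q = ((-3 + 9) + 1)*5 = (6 + 1)*5 = 7*5 = 35)
I = -6073/42 (I = -9/2 + (-4/42 + 35/((-3/((-4*(-3)))))) = -9/2 + (-4*1/42 + 35/((-3/12))) = -9/2 + (-2/21 + 35/((-3*1/12))) = -9/2 + (-2/21 + 35/(-¼)) = -9/2 + (-2/21 + 35*(-4)) = -9/2 + (-2/21 - 140) = -9/2 - 2942/21 = -6073/42 ≈ -144.60)
(-106 + I)² = (-106 - 6073/42)² = (-10525/42)² = 110775625/1764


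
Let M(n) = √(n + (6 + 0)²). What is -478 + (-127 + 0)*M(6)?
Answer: -478 - 127*√42 ≈ -1301.1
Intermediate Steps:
M(n) = √(36 + n) (M(n) = √(n + 6²) = √(n + 36) = √(36 + n))
-478 + (-127 + 0)*M(6) = -478 + (-127 + 0)*√(36 + 6) = -478 - 127*√42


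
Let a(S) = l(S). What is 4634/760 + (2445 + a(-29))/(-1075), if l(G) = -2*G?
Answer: 307927/81700 ≈ 3.7690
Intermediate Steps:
a(S) = -2*S
4634/760 + (2445 + a(-29))/(-1075) = 4634/760 + (2445 - 2*(-29))/(-1075) = 4634*(1/760) + (2445 + 58)*(-1/1075) = 2317/380 + 2503*(-1/1075) = 2317/380 - 2503/1075 = 307927/81700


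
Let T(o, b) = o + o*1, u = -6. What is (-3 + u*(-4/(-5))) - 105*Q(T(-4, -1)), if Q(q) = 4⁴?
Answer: -134439/5 ≈ -26888.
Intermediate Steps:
T(o, b) = 2*o (T(o, b) = o + o = 2*o)
Q(q) = 256
(-3 + u*(-4/(-5))) - 105*Q(T(-4, -1)) = (-3 - (-24)/(-5)) - 105*256 = (-3 - (-24)*(-1)/5) - 26880 = (-3 - 6*⅘) - 26880 = (-3 - 24/5) - 26880 = -39/5 - 26880 = -134439/5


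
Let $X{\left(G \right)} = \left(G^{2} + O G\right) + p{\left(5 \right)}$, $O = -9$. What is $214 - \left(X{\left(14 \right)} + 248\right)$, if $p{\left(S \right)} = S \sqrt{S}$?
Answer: $-104 - 5 \sqrt{5} \approx -115.18$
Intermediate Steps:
$p{\left(S \right)} = S^{\frac{3}{2}}$
$X{\left(G \right)} = G^{2} - 9 G + 5 \sqrt{5}$ ($X{\left(G \right)} = \left(G^{2} - 9 G\right) + 5^{\frac{3}{2}} = \left(G^{2} - 9 G\right) + 5 \sqrt{5} = G^{2} - 9 G + 5 \sqrt{5}$)
$214 - \left(X{\left(14 \right)} + 248\right) = 214 - \left(\left(14^{2} - 126 + 5 \sqrt{5}\right) + 248\right) = 214 - \left(\left(196 - 126 + 5 \sqrt{5}\right) + 248\right) = 214 - \left(\left(70 + 5 \sqrt{5}\right) + 248\right) = 214 - \left(318 + 5 \sqrt{5}\right) = -104 - 5 \sqrt{5}$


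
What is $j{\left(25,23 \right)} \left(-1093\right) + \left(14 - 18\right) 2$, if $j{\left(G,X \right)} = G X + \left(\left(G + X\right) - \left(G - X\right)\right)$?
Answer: $-678761$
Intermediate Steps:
$j{\left(G,X \right)} = 2 X + G X$ ($j{\left(G,X \right)} = G X + 2 X = 2 X + G X$)
$j{\left(25,23 \right)} \left(-1093\right) + \left(14 - 18\right) 2 = 23 \left(2 + 25\right) \left(-1093\right) + \left(14 - 18\right) 2 = 23 \cdot 27 \left(-1093\right) - 8 = 621 \left(-1093\right) - 8 = -678753 - 8 = -678761$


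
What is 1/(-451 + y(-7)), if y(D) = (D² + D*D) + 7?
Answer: -1/346 ≈ -0.0028902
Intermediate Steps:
y(D) = 7 + 2*D² (y(D) = (D² + D²) + 7 = 2*D² + 7 = 7 + 2*D²)
1/(-451 + y(-7)) = 1/(-451 + (7 + 2*(-7)²)) = 1/(-451 + (7 + 2*49)) = 1/(-451 + (7 + 98)) = 1/(-451 + 105) = 1/(-346) = -1/346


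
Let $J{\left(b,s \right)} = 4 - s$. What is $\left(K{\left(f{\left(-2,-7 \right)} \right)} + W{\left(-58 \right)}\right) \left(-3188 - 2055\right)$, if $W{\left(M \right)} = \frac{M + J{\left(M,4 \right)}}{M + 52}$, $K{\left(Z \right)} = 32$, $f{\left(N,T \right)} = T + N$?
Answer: $- \frac{655375}{3} \approx -2.1846 \cdot 10^{5}$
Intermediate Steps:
$f{\left(N,T \right)} = N + T$
$W{\left(M \right)} = \frac{M}{52 + M}$ ($W{\left(M \right)} = \frac{M + \left(4 - 4\right)}{M + 52} = \frac{M + \left(4 - 4\right)}{52 + M} = \frac{M + 0}{52 + M} = \frac{M}{52 + M}$)
$\left(K{\left(f{\left(-2,-7 \right)} \right)} + W{\left(-58 \right)}\right) \left(-3188 - 2055\right) = \left(32 - \frac{58}{52 - 58}\right) \left(-3188 - 2055\right) = \left(32 - \frac{58}{-6}\right) \left(-5243\right) = \left(32 - - \frac{29}{3}\right) \left(-5243\right) = \left(32 + \frac{29}{3}\right) \left(-5243\right) = \frac{125}{3} \left(-5243\right) = - \frac{655375}{3}$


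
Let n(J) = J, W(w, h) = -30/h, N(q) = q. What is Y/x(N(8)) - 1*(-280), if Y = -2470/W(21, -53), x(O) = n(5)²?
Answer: 7909/75 ≈ 105.45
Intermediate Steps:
x(O) = 25 (x(O) = 5² = 25)
Y = -13091/3 (Y = -2470/((-30/(-53))) = -2470/((-30*(-1/53))) = -2470/30/53 = -2470*53/30 = -13091/3 ≈ -4363.7)
Y/x(N(8)) - 1*(-280) = -13091/3/25 - 1*(-280) = -13091/3*1/25 + 280 = -13091/75 + 280 = 7909/75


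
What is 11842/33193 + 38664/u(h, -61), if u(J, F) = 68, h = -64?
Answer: 321044852/564281 ≈ 568.95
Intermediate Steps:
11842/33193 + 38664/u(h, -61) = 11842/33193 + 38664/68 = 11842*(1/33193) + 38664*(1/68) = 11842/33193 + 9666/17 = 321044852/564281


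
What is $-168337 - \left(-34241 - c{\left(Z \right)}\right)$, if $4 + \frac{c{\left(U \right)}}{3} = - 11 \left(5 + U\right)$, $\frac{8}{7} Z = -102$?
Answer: $- \frac{525311}{4} \approx -1.3133 \cdot 10^{5}$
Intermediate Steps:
$Z = - \frac{357}{4}$ ($Z = \frac{7}{8} \left(-102\right) = - \frac{357}{4} \approx -89.25$)
$c{\left(U \right)} = -177 - 33 U$ ($c{\left(U \right)} = -12 + 3 \left(- 11 \left(5 + U\right)\right) = -12 + 3 \left(-55 - 11 U\right) = -12 - \left(165 + 33 U\right) = -177 - 33 U$)
$-168337 - \left(-34241 - c{\left(Z \right)}\right) = -168337 - \left(-34241 - \left(-177 - - \frac{11781}{4}\right)\right) = -168337 - \left(-34241 - \left(-177 + \frac{11781}{4}\right)\right) = -168337 - \left(-34241 - \frac{11073}{4}\right) = -168337 - - \frac{148037}{4} = -168337 + \frac{148037}{4} = - \frac{525311}{4}$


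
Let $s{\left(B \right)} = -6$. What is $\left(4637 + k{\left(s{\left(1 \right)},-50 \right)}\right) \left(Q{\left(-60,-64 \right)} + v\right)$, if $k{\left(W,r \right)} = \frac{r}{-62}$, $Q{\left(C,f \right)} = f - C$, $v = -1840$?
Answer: $- \frac{265115568}{31} \approx -8.5521 \cdot 10^{6}$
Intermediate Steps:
$k{\left(W,r \right)} = - \frac{r}{62}$ ($k{\left(W,r \right)} = r \left(- \frac{1}{62}\right) = - \frac{r}{62}$)
$\left(4637 + k{\left(s{\left(1 \right)},-50 \right)}\right) \left(Q{\left(-60,-64 \right)} + v\right) = \left(4637 - - \frac{25}{31}\right) \left(\left(-64 - -60\right) - 1840\right) = \left(4637 + \frac{25}{31}\right) \left(\left(-64 + 60\right) - 1840\right) = \frac{143772 \left(-4 - 1840\right)}{31} = \frac{143772}{31} \left(-1844\right) = - \frac{265115568}{31}$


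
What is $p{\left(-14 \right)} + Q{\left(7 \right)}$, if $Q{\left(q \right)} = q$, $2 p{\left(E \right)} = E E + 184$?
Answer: $197$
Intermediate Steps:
$p{\left(E \right)} = 92 + \frac{E^{2}}{2}$ ($p{\left(E \right)} = \frac{E E + 184}{2} = \frac{E^{2} + 184}{2} = \frac{184 + E^{2}}{2} = 92 + \frac{E^{2}}{2}$)
$p{\left(-14 \right)} + Q{\left(7 \right)} = \left(92 + \frac{\left(-14\right)^{2}}{2}\right) + 7 = \left(92 + \frac{1}{2} \cdot 196\right) + 7 = \left(92 + 98\right) + 7 = 190 + 7 = 197$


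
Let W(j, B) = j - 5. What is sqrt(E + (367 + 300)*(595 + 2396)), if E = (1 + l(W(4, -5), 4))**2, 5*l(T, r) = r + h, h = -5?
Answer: sqrt(49874941)/5 ≈ 1412.4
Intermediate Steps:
W(j, B) = -5 + j
l(T, r) = -1 + r/5 (l(T, r) = (r - 5)/5 = (-5 + r)/5 = -1 + r/5)
E = 16/25 (E = (1 + (-1 + (1/5)*4))**2 = (1 + (-1 + 4/5))**2 = (1 - 1/5)**2 = (4/5)**2 = 16/25 ≈ 0.64000)
sqrt(E + (367 + 300)*(595 + 2396)) = sqrt(16/25 + (367 + 300)*(595 + 2396)) = sqrt(16/25 + 667*2991) = sqrt(16/25 + 1994997) = sqrt(49874941/25) = sqrt(49874941)/5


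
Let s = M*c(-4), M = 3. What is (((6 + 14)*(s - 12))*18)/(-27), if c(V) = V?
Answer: 320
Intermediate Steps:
s = -12 (s = 3*(-4) = -12)
(((6 + 14)*(s - 12))*18)/(-27) = (((6 + 14)*(-12 - 12))*18)/(-27) = ((20*(-24))*18)*(-1/27) = -480*18*(-1/27) = -8640*(-1/27) = 320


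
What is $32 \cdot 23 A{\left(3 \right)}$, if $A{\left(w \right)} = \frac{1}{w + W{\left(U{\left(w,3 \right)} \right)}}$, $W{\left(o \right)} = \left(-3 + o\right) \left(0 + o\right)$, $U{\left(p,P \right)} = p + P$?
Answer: $\frac{736}{21} \approx 35.048$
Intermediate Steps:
$U{\left(p,P \right)} = P + p$
$W{\left(o \right)} = o \left(-3 + o\right)$ ($W{\left(o \right)} = \left(-3 + o\right) o = o \left(-3 + o\right)$)
$A{\left(w \right)} = \frac{1}{w + w \left(3 + w\right)}$ ($A{\left(w \right)} = \frac{1}{w + \left(3 + w\right) \left(-3 + \left(3 + w\right)\right)} = \frac{1}{w + \left(3 + w\right) w} = \frac{1}{w + w \left(3 + w\right)}$)
$32 \cdot 23 A{\left(3 \right)} = 32 \cdot 23 \frac{1}{3 \left(4 + 3\right)} = 736 \frac{1}{3 \cdot 7} = 736 \cdot \frac{1}{3} \cdot \frac{1}{7} = 736 \cdot \frac{1}{21} = \frac{736}{21}$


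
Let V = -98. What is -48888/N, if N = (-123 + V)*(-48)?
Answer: -2037/442 ≈ -4.6086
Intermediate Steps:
N = 10608 (N = (-123 - 98)*(-48) = -221*(-48) = 10608)
-48888/N = -48888/10608 = -48888*1/10608 = -2037/442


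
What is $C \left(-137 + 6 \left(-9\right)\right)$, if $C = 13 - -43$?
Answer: $-10696$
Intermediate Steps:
$C = 56$ ($C = 13 + 43 = 56$)
$C \left(-137 + 6 \left(-9\right)\right) = 56 \left(-137 + 6 \left(-9\right)\right) = 56 \left(-137 - 54\right) = 56 \left(-191\right) = -10696$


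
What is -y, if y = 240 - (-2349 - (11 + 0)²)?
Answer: -2710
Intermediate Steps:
y = 2710 (y = 240 - (-2349 - 1*11²) = 240 - (-2349 - 1*121) = 240 - (-2349 - 121) = 240 - 1*(-2470) = 240 + 2470 = 2710)
-y = -1*2710 = -2710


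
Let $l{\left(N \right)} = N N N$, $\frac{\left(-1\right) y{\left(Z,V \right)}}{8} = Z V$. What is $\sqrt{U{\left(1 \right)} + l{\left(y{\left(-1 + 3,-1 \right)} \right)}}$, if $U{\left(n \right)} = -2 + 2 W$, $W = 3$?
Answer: $10 \sqrt{41} \approx 64.031$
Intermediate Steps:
$U{\left(n \right)} = 4$ ($U{\left(n \right)} = -2 + 2 \cdot 3 = -2 + 6 = 4$)
$y{\left(Z,V \right)} = - 8 V Z$ ($y{\left(Z,V \right)} = - 8 Z V = - 8 V Z$)
$l{\left(N \right)} = N^{3}$ ($l{\left(N \right)} = N^{2} N = N^{3}$)
$\sqrt{U{\left(1 \right)} + l{\left(y{\left(-1 + 3,-1 \right)} \right)}} = \sqrt{4 + \left(\left(-8\right) \left(-1\right) \left(-1 + 3\right)\right)^{3}} = \sqrt{4 + \left(\left(-8\right) \left(-1\right) 2\right)^{3}} = \sqrt{4 + 16^{3}} = \sqrt{4 + 4096} = \sqrt{4100} = 10 \sqrt{41}$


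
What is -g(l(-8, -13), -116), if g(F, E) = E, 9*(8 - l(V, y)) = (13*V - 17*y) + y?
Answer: 116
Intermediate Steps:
l(V, y) = 8 - 13*V/9 + 16*y/9 (l(V, y) = 8 - ((13*V - 17*y) + y)/9 = 8 - ((-17*y + 13*V) + y)/9 = 8 - (-16*y + 13*V)/9 = 8 + (-13*V/9 + 16*y/9) = 8 - 13*V/9 + 16*y/9)
-g(l(-8, -13), -116) = -1*(-116) = 116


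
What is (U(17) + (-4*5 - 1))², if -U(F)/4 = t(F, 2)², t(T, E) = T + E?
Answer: 2146225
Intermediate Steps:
t(T, E) = E + T
U(F) = -4*(2 + F)²
(U(17) + (-4*5 - 1))² = (-4*(2 + 17)² + (-4*5 - 1))² = (-4*19² + (-20 - 1))² = (-4*361 - 21)² = (-1444 - 21)² = (-1465)² = 2146225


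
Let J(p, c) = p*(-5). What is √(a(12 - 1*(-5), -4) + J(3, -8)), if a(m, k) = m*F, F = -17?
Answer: 4*I*√19 ≈ 17.436*I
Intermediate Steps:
J(p, c) = -5*p
a(m, k) = -17*m (a(m, k) = m*(-17) = -17*m)
√(a(12 - 1*(-5), -4) + J(3, -8)) = √(-17*(12 - 1*(-5)) - 5*3) = √(-17*(12 + 5) - 15) = √(-17*17 - 15) = √(-289 - 15) = √(-304) = 4*I*√19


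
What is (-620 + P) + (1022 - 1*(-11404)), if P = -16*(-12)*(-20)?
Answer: 7966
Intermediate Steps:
P = -3840 (P = 192*(-20) = -3840)
(-620 + P) + (1022 - 1*(-11404)) = (-620 - 3840) + (1022 - 1*(-11404)) = -4460 + (1022 + 11404) = -4460 + 12426 = 7966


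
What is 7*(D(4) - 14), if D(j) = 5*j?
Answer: 42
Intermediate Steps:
7*(D(4) - 14) = 7*(5*4 - 14) = 7*(20 - 14) = 7*6 = 42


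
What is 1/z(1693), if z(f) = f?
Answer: 1/1693 ≈ 0.00059067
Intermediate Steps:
1/z(1693) = 1/1693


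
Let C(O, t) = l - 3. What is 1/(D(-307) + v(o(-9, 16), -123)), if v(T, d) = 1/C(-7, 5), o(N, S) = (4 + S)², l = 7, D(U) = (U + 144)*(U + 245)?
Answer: 4/40425 ≈ 9.8949e-5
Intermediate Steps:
D(U) = (144 + U)*(245 + U)
C(O, t) = 4 (C(O, t) = 7 - 3 = 4)
v(T, d) = ¼ (v(T, d) = 1/4 = ¼)
1/(D(-307) + v(o(-9, 16), -123)) = 1/((35280 + (-307)² + 389*(-307)) + ¼) = 1/((35280 + 94249 - 119423) + ¼) = 1/(10106 + ¼) = 1/(40425/4) = 4/40425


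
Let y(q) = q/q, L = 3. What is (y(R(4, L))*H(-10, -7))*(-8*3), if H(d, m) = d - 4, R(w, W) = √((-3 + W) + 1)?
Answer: 336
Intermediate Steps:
R(w, W) = √(-2 + W)
H(d, m) = -4 + d
y(q) = 1
(y(R(4, L))*H(-10, -7))*(-8*3) = (1*(-4 - 10))*(-8*3) = (1*(-14))*(-24) = -14*(-24) = 336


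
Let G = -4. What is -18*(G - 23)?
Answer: 486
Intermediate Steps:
-18*(G - 23) = -18*(-4 - 23) = -18*(-27) = 486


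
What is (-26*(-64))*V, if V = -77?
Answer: -128128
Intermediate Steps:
(-26*(-64))*V = -26*(-64)*(-77) = 1664*(-77) = -128128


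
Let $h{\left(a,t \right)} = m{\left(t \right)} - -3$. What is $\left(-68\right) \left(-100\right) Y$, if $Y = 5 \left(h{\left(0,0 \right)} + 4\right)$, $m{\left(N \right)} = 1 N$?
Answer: $238000$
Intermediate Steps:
$m{\left(N \right)} = N$
$h{\left(a,t \right)} = 3 + t$ ($h{\left(a,t \right)} = t - -3 = t + 3 = 3 + t$)
$Y = 35$ ($Y = 5 \left(\left(3 + 0\right) + 4\right) = 5 \left(3 + 4\right) = 5 \cdot 7 = 35$)
$\left(-68\right) \left(-100\right) Y = \left(-68\right) \left(-100\right) 35 = 6800 \cdot 35 = 238000$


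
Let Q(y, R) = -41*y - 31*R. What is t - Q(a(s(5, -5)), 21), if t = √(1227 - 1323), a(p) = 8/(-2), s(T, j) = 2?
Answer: 487 + 4*I*√6 ≈ 487.0 + 9.798*I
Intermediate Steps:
a(p) = -4 (a(p) = 8*(-½) = -4)
t = 4*I*√6 (t = √(-96) = 4*I*√6 ≈ 9.798*I)
t - Q(a(s(5, -5)), 21) = 4*I*√6 - (-41*(-4) - 31*21) = 4*I*√6 - (164 - 651) = 4*I*√6 - 1*(-487) = 4*I*√6 + 487 = 487 + 4*I*√6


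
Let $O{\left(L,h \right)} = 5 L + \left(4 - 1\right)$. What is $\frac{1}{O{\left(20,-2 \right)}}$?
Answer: $\frac{1}{103} \approx 0.0097087$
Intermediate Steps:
$O{\left(L,h \right)} = 3 + 5 L$ ($O{\left(L,h \right)} = 5 L + \left(4 - 1\right) = 5 L + 3 = 3 + 5 L$)
$\frac{1}{O{\left(20,-2 \right)}} = \frac{1}{3 + 5 \cdot 20} = \frac{1}{3 + 100} = \frac{1}{103}$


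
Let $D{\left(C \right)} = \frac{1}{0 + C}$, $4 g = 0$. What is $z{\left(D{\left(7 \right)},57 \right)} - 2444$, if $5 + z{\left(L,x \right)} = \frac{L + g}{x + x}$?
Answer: $- \frac{1954301}{798} \approx -2449.0$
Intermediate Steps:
$g = 0$ ($g = \frac{1}{4} \cdot 0 = 0$)
$D{\left(C \right)} = \frac{1}{C}$
$z{\left(L,x \right)} = -5 + \frac{L}{2 x}$ ($z{\left(L,x \right)} = -5 + \frac{L + 0}{x + x} = -5 + \frac{L}{2 x}$)
$z{\left(D{\left(7 \right)},57 \right)} - 2444 = \left(-5 + \frac{1}{2 \cdot 7 \cdot 57}\right) - 2444 = \left(-5 + \frac{1}{2} \cdot \frac{1}{7} \cdot \frac{1}{57}\right) - 2444 = \left(-5 + \frac{1}{798}\right) - 2444 = - \frac{3989}{798} - 2444 = - \frac{1954301}{798}$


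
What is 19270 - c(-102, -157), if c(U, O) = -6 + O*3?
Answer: 19747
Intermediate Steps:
c(U, O) = -6 + 3*O
19270 - c(-102, -157) = 19270 - (-6 + 3*(-157)) = 19270 - (-6 - 471) = 19270 - 1*(-477) = 19270 + 477 = 19747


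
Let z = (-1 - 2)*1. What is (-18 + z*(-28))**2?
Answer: 4356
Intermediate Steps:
z = -3 (z = -3*1 = -3)
(-18 + z*(-28))**2 = (-18 - 3*(-28))**2 = (-18 + 84)**2 = 66**2 = 4356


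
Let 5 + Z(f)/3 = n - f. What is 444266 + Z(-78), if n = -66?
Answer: 444287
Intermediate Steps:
Z(f) = -213 - 3*f (Z(f) = -15 + 3*(-66 - f) = -15 + (-198 - 3*f) = -213 - 3*f)
444266 + Z(-78) = 444266 + (-213 - 3*(-78)) = 444266 + (-213 + 234) = 444266 + 21 = 444287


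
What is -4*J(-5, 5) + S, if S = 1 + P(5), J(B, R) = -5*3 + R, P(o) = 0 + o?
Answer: 46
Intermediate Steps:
P(o) = o
J(B, R) = -15 + R
S = 6 (S = 1 + 5 = 6)
-4*J(-5, 5) + S = -4*(-15 + 5) + 6 = -4*(-10) + 6 = 40 + 6 = 46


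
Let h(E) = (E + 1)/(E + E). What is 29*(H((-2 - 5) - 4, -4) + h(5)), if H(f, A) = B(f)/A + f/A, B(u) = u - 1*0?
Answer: 1769/10 ≈ 176.90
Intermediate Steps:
B(u) = u (B(u) = u + 0 = u)
h(E) = (1 + E)/(2*E) (h(E) = (1 + E)/((2*E)) = (1 + E)*(1/(2*E)) = (1 + E)/(2*E))
H(f, A) = 2*f/A (H(f, A) = f/A + f/A = 2*f/A)
29*(H((-2 - 5) - 4, -4) + h(5)) = 29*(2*((-2 - 5) - 4)/(-4) + (½)*(1 + 5)/5) = 29*(2*(-7 - 4)*(-¼) + (½)*(⅕)*6) = 29*(2*(-11)*(-¼) + ⅗) = 29*(11/2 + ⅗) = 29*(61/10) = 1769/10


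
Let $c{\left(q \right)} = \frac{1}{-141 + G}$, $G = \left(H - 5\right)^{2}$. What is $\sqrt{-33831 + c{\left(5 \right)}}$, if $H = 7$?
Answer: $\frac{4 i \sqrt{39685886}}{137} \approx 183.93 i$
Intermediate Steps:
$G = 4$ ($G = \left(7 - 5\right)^{2} = 2^{2} = 4$)
$c{\left(q \right)} = - \frac{1}{137}$ ($c{\left(q \right)} = \frac{1}{-141 + 4} = \frac{1}{-137} = - \frac{1}{137}$)
$\sqrt{-33831 + c{\left(5 \right)}} = \sqrt{-33831 - \frac{1}{137}} = \sqrt{- \frac{4634848}{137}} = \frac{4 i \sqrt{39685886}}{137}$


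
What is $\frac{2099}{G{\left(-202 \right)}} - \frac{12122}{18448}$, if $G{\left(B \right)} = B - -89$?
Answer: $- \frac{20046069}{1042312} \approx -19.232$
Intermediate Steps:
$G{\left(B \right)} = 89 + B$ ($G{\left(B \right)} = B + 89 = 89 + B$)
$\frac{2099}{G{\left(-202 \right)}} - \frac{12122}{18448} = \frac{2099}{89 - 202} - \frac{12122}{18448} = \frac{2099}{-113} - \frac{6061}{9224} = 2099 \left(- \frac{1}{113}\right) - \frac{6061}{9224} = - \frac{2099}{113} - \frac{6061}{9224} = - \frac{20046069}{1042312}$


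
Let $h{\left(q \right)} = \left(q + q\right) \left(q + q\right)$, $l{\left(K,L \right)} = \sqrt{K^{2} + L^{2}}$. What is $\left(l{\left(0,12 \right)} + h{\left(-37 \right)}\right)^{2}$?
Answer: $30118144$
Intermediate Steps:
$h{\left(q \right)} = 4 q^{2}$ ($h{\left(q \right)} = 2 q 2 q = 4 q^{2}$)
$\left(l{\left(0,12 \right)} + h{\left(-37 \right)}\right)^{2} = \left(\sqrt{0^{2} + 12^{2}} + 4 \left(-37\right)^{2}\right)^{2} = \left(\sqrt{0 + 144} + 4 \cdot 1369\right)^{2} = \left(\sqrt{144} + 5476\right)^{2} = \left(12 + 5476\right)^{2} = 5488^{2} = 30118144$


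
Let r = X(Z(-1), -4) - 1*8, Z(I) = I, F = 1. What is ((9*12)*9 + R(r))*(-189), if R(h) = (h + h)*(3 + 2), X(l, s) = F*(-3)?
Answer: -162918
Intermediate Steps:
X(l, s) = -3 (X(l, s) = 1*(-3) = -3)
r = -11 (r = -3 - 1*8 = -3 - 8 = -11)
R(h) = 10*h (R(h) = (2*h)*5 = 10*h)
((9*12)*9 + R(r))*(-189) = ((9*12)*9 + 10*(-11))*(-189) = (108*9 - 110)*(-189) = (972 - 110)*(-189) = 862*(-189) = -162918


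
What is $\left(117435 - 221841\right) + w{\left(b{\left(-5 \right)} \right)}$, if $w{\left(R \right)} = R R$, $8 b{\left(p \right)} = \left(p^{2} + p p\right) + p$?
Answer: $- \frac{6679959}{64} \approx -1.0437 \cdot 10^{5}$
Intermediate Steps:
$b{\left(p \right)} = \frac{p^{2}}{4} + \frac{p}{8}$ ($b{\left(p \right)} = \frac{\left(p^{2} + p p\right) + p}{8} = \frac{\left(p^{2} + p^{2}\right) + p}{8} = \frac{2 p^{2} + p}{8} = \frac{p + 2 p^{2}}{8} = \frac{p^{2}}{4} + \frac{p}{8}$)
$w{\left(R \right)} = R^{2}$
$\left(117435 - 221841\right) + w{\left(b{\left(-5 \right)} \right)} = \left(117435 - 221841\right) + \left(\frac{1}{8} \left(-5\right) \left(1 + 2 \left(-5\right)\right)\right)^{2} = -104406 + \left(\frac{1}{8} \left(-5\right) \left(1 - 10\right)\right)^{2} = -104406 + \left(\frac{1}{8} \left(-5\right) \left(-9\right)\right)^{2} = -104406 + \left(\frac{45}{8}\right)^{2} = -104406 + \frac{2025}{64} = - \frac{6679959}{64}$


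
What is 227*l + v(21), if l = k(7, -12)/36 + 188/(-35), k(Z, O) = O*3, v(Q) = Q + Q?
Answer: -49151/35 ≈ -1404.3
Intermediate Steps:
v(Q) = 2*Q
k(Z, O) = 3*O
l = -223/35 (l = (3*(-12))/36 + 188/(-35) = -36*1/36 + 188*(-1/35) = -1 - 188/35 = -223/35 ≈ -6.3714)
227*l + v(21) = 227*(-223/35) + 2*21 = -50621/35 + 42 = -49151/35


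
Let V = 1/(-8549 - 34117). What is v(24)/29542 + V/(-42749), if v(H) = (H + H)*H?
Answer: 1050583023155/26941252807014 ≈ 0.038995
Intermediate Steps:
v(H) = 2*H² (v(H) = (2*H)*H = 2*H²)
V = -1/42666 (V = 1/(-42666) = -1/42666 ≈ -2.3438e-5)
v(24)/29542 + V/(-42749) = (2*24²)/29542 - 1/42666/(-42749) = (2*576)*(1/29542) - 1/42666*(-1/42749) = 1152*(1/29542) + 1/1823928834 = 576/14771 + 1/1823928834 = 1050583023155/26941252807014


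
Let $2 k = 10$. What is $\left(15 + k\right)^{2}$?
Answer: $400$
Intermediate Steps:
$k = 5$ ($k = \frac{1}{2} \cdot 10 = 5$)
$\left(15 + k\right)^{2} = \left(15 + 5\right)^{2} = 20^{2} = 400$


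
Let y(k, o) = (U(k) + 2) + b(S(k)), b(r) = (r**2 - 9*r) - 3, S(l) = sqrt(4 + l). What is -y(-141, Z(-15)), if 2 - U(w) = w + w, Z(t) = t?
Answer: -146 + 9*I*sqrt(137) ≈ -146.0 + 105.34*I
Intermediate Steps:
U(w) = 2 - 2*w (U(w) = 2 - (w + w) = 2 - 2*w)
b(r) = -3 + r**2 - 9*r
y(k, o) = 5 - k - 9*sqrt(4 + k) (y(k, o) = ((2 - 2*k) + 2) + (-3 + (sqrt(4 + k))**2 - 9*sqrt(4 + k)) = (4 - 2*k) + (-3 + (4 + k) - 9*sqrt(4 + k)) = (4 - 2*k) + (1 + k - 9*sqrt(4 + k)) = 5 - k - 9*sqrt(4 + k))
-y(-141, Z(-15)) = -(5 - 1*(-141) - 9*sqrt(4 - 141)) = -(5 + 141 - 9*I*sqrt(137)) = -(146 - 9*I*sqrt(137)) = -146 + 9*I*sqrt(137)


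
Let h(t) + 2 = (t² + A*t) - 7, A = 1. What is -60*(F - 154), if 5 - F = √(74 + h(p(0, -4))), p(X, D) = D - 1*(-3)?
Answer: 8940 + 60*√65 ≈ 9423.7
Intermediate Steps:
p(X, D) = 3 + D (p(X, D) = D + 3 = 3 + D)
h(t) = -9 + t + t² (h(t) = -2 + ((t² + 1*t) - 7) = -2 + ((t² + t) - 7) = -2 + ((t + t²) - 7) = -2 + (-7 + t + t²) = -9 + t + t²)
F = 5 - √65 (F = 5 - √(74 + (-9 + (3 - 4) + (3 - 4)²)) = 5 - √(74 + (-9 - 1 + (-1)²)) = 5 - √(74 + (-9 - 1 + 1)) = 5 - √(74 - 9) = 5 - √65 ≈ -3.0623)
-60*(F - 154) = -60*((5 - √65) - 154) = -60*(-149 - √65) = 8940 + 60*√65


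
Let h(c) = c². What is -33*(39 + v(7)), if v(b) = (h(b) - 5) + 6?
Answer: -2937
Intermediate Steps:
v(b) = 1 + b² (v(b) = (b² - 5) + 6 = (-5 + b²) + 6 = 1 + b²)
-33*(39 + v(7)) = -33*(39 + (1 + 7²)) = -33*(39 + (1 + 49)) = -33*(39 + 50) = -33*89 = -2937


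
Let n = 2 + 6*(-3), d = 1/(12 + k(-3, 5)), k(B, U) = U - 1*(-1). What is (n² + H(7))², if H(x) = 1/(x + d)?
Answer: 1058200900/16129 ≈ 65609.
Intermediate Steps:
k(B, U) = 1 + U (k(B, U) = U + 1 = 1 + U)
d = 1/18 (d = 1/(12 + (1 + 5)) = 1/(12 + 6) = 1/18 ≈ 0.055556)
n = -16 (n = 2 - 18 = -16)
H(x) = 1/(1/18 + x) (H(x) = 1/(x + 1/18) = 1/(1/18 + x))
(n² + H(7))² = ((-16)² + 18/(1 + 18*7))² = (256 + 18/(1 + 126))² = (256 + 18/127)² = (32530/127)² = 1058200900/16129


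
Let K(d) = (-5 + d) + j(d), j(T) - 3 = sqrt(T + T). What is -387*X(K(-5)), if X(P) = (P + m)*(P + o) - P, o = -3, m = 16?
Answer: 35991 + 774*I*sqrt(10) ≈ 35991.0 + 2447.6*I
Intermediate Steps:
j(T) = 3 + sqrt(2)*sqrt(T) (j(T) = 3 + sqrt(T + T) = 3 + sqrt(2*T) = 3 + sqrt(2)*sqrt(T))
K(d) = -2 + d + sqrt(2)*sqrt(d) (K(d) = (-5 + d) + (3 + sqrt(2)*sqrt(d)) = -2 + d + sqrt(2)*sqrt(d))
X(P) = -P + (-3 + P)*(16 + P) (X(P) = (P + 16)*(P - 3) - P = (16 + P)*(-3 + P) - P = (-3 + P)*(16 + P) - P = -P + (-3 + P)*(16 + P))
-387*X(K(-5)) = -387*(-48 + (-2 - 5 + sqrt(2)*sqrt(-5))**2 + 12*(-2 - 5 + sqrt(2)*sqrt(-5))) = -387*(-48 + (-2 - 5 + sqrt(2)*(I*sqrt(5)))**2 + 12*(-2 - 5 + sqrt(2)*(I*sqrt(5)))) = -387*(-48 + (-2 - 5 + I*sqrt(10))**2 + 12*(-2 - 5 + I*sqrt(10))) = -387*(-48 + (-7 + I*sqrt(10))**2 + 12*(-7 + I*sqrt(10))) = -387*(-48 + (-7 + I*sqrt(10))**2 + (-84 + 12*I*sqrt(10))) = -387*(-132 + (-7 + I*sqrt(10))**2 + 12*I*sqrt(10)) = 51084 - 387*(-7 + I*sqrt(10))**2 - 4644*I*sqrt(10)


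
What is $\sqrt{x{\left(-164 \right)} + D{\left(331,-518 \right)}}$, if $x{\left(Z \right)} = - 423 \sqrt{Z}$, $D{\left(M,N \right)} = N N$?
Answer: $\sqrt{268324 - 846 i \sqrt{41}} \approx 518.03 - 5.229 i$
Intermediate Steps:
$D{\left(M,N \right)} = N^{2}$
$\sqrt{x{\left(-164 \right)} + D{\left(331,-518 \right)}} = \sqrt{- 423 \sqrt{-164} + \left(-518\right)^{2}} = \sqrt{- 423 \cdot 2 i \sqrt{41} + 268324} = \sqrt{- 846 i \sqrt{41} + 268324} = \sqrt{268324 - 846 i \sqrt{41}}$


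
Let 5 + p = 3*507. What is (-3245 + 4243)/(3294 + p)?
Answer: 499/2405 ≈ 0.20748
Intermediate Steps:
p = 1516 (p = -5 + 3*507 = -5 + 1521 = 1516)
(-3245 + 4243)/(3294 + p) = (-3245 + 4243)/(3294 + 1516) = 998/4810 = 998*(1/4810) = 499/2405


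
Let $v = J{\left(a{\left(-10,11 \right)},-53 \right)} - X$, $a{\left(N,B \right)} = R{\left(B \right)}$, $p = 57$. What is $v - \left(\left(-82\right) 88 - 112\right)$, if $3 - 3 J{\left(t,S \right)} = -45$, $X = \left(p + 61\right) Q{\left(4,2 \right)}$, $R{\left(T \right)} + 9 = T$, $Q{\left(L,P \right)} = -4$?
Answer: $7816$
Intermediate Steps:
$R{\left(T \right)} = -9 + T$
$a{\left(N,B \right)} = -9 + B$
$X = -472$ ($X = \left(57 + 61\right) \left(-4\right) = 118 \left(-4\right) = -472$)
$J{\left(t,S \right)} = 16$ ($J{\left(t,S \right)} = 1 - -15 = 1 + 15 = 16$)
$v = 488$ ($v = 16 - -472 = 16 + 472 = 488$)
$v - \left(\left(-82\right) 88 - 112\right) = 488 - \left(\left(-82\right) 88 - 112\right) = 488 - \left(-7216 - 112\right) = 488 - -7328 = 488 + 7328 = 7816$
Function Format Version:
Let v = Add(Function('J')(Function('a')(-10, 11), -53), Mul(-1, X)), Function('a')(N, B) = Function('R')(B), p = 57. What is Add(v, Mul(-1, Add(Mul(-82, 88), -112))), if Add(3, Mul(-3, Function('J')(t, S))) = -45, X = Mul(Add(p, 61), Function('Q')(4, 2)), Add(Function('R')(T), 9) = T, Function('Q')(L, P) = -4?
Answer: 7816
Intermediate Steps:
Function('R')(T) = Add(-9, T)
Function('a')(N, B) = Add(-9, B)
X = -472 (X = Mul(Add(57, 61), -4) = Mul(118, -4) = -472)
Function('J')(t, S) = 16 (Function('J')(t, S) = Add(1, Mul(Rational(-1, 3), -45)) = Add(1, 15) = 16)
v = 488 (v = Add(16, Mul(-1, -472)) = Add(16, 472) = 488)
Add(v, Mul(-1, Add(Mul(-82, 88), -112))) = Add(488, Mul(-1, Add(Mul(-82, 88), -112))) = Add(488, Mul(-1, Add(-7216, -112))) = Add(488, Mul(-1, -7328)) = Add(488, 7328) = 7816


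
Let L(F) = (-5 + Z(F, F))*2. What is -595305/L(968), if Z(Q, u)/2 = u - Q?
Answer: 119061/2 ≈ 59531.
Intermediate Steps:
Z(Q, u) = -2*Q + 2*u (Z(Q, u) = 2*(u - Q) = -2*Q + 2*u)
L(F) = -10 (L(F) = (-5 + (-2*F + 2*F))*2 = (-5 + 0)*2 = -5*2 = -10)
-595305/L(968) = -595305/(-10) = -595305*(-⅒) = 119061/2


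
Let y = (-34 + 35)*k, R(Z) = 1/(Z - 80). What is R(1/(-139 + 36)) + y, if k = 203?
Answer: 1672820/8241 ≈ 202.99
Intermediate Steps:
R(Z) = 1/(-80 + Z)
y = 203 (y = (-34 + 35)*203 = 1*203 = 203)
R(1/(-139 + 36)) + y = 1/(-80 + 1/(-139 + 36)) + 203 = 1/(-80 + 1/(-103)) + 203 = 1/(-80 - 1/103) + 203 = 1/(-8241/103) + 203 = -103/8241 + 203 = 1672820/8241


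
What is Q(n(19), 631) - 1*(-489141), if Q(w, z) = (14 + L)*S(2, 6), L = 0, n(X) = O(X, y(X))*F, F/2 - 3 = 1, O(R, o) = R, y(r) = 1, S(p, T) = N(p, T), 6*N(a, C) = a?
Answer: 1467437/3 ≈ 4.8915e+5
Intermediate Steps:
N(a, C) = a/6
S(p, T) = p/6
F = 8 (F = 6 + 2*1 = 6 + 2 = 8)
n(X) = 8*X (n(X) = X*8 = 8*X)
Q(w, z) = 14/3 (Q(w, z) = (14 + 0)*((1/6)*2) = 14*(1/3) = 14/3)
Q(n(19), 631) - 1*(-489141) = 14/3 - 1*(-489141) = 14/3 + 489141 = 1467437/3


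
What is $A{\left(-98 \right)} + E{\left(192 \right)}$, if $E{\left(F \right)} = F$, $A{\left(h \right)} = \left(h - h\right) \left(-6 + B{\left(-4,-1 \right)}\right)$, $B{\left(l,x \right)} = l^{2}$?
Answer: $192$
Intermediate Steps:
$A{\left(h \right)} = 0$ ($A{\left(h \right)} = \left(h - h\right) \left(-6 + \left(-4\right)^{2}\right) = 0 \left(-6 + 16\right) = 0 \cdot 10 = 0$)
$A{\left(-98 \right)} + E{\left(192 \right)} = 0 + 192 = 192$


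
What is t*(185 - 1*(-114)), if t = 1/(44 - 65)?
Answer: -299/21 ≈ -14.238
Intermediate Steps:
t = -1/21 (t = 1/(-21) = -1/21 ≈ -0.047619)
t*(185 - 1*(-114)) = -(185 - 1*(-114))/21 = -(185 + 114)/21 = -1/21*299 = -299/21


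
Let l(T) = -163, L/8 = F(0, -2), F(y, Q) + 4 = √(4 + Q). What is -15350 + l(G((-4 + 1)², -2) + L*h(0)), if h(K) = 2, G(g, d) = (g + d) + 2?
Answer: -15513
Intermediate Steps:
F(y, Q) = -4 + √(4 + Q)
G(g, d) = 2 + d + g (G(g, d) = (d + g) + 2 = 2 + d + g)
L = -32 + 8*√2 (L = 8*(-4 + √(4 - 2)) = 8*(-4 + √2) = -32 + 8*√2 ≈ -20.686)
-15350 + l(G((-4 + 1)², -2) + L*h(0)) = -15350 - 163 = -15513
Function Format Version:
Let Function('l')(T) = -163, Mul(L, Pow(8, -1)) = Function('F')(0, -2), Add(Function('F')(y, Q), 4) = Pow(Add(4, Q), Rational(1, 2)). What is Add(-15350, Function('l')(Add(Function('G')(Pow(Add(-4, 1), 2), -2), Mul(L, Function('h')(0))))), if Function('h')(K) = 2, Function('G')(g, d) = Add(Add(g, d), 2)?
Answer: -15513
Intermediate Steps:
Function('F')(y, Q) = Add(-4, Pow(Add(4, Q), Rational(1, 2)))
Function('G')(g, d) = Add(2, d, g) (Function('G')(g, d) = Add(Add(d, g), 2) = Add(2, d, g))
L = Add(-32, Mul(8, Pow(2, Rational(1, 2)))) (L = Mul(8, Add(-4, Pow(Add(4, -2), Rational(1, 2)))) = Mul(8, Add(-4, Pow(2, Rational(1, 2)))) = Add(-32, Mul(8, Pow(2, Rational(1, 2)))) ≈ -20.686)
Add(-15350, Function('l')(Add(Function('G')(Pow(Add(-4, 1), 2), -2), Mul(L, Function('h')(0))))) = Add(-15350, -163) = -15513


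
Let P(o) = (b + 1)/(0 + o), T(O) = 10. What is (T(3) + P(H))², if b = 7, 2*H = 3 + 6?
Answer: 11236/81 ≈ 138.72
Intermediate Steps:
H = 9/2 (H = (3 + 6)/2 = (½)*9 = 9/2 ≈ 4.5000)
P(o) = 8/o (P(o) = (7 + 1)/(0 + o) = 8/o)
(T(3) + P(H))² = (10 + 8/(9/2))² = (10 + 8*(2/9))² = (10 + 16/9)² = (106/9)² = 11236/81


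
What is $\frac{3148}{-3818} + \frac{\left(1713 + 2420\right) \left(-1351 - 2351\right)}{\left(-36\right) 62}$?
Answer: $\frac{4867480921}{710148} \approx 6854.2$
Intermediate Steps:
$\frac{3148}{-3818} + \frac{\left(1713 + 2420\right) \left(-1351 - 2351\right)}{\left(-36\right) 62} = 3148 \left(- \frac{1}{3818}\right) + \frac{4133 \left(-1351 - 2351\right)}{-2232} = - \frac{1574}{1909} + 4133 \left(-3702\right) \left(- \frac{1}{2232}\right) = - \frac{1574}{1909} - - \frac{2550061}{372} = - \frac{1574}{1909} + \frac{2550061}{372} = \frac{4867480921}{710148}$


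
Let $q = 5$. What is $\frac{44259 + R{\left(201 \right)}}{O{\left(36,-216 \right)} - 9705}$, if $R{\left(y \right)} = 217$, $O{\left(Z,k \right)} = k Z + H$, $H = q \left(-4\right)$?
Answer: $- \frac{44476}{17501} \approx -2.5413$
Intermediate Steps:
$H = -20$ ($H = 5 \left(-4\right) = -20$)
$O{\left(Z,k \right)} = -20 + Z k$ ($O{\left(Z,k \right)} = k Z - 20 = Z k - 20 = -20 + Z k$)
$\frac{44259 + R{\left(201 \right)}}{O{\left(36,-216 \right)} - 9705} = \frac{44259 + 217}{\left(-20 + 36 \left(-216\right)\right) - 9705} = \frac{44476}{\left(-20 - 7776\right) - 9705} = \frac{44476}{-7796 - 9705} = \frac{44476}{-17501} = 44476 \left(- \frac{1}{17501}\right) = - \frac{44476}{17501}$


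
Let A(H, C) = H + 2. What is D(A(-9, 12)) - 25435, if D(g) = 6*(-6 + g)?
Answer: -25513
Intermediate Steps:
A(H, C) = 2 + H
D(g) = -36 + 6*g
D(A(-9, 12)) - 25435 = (-36 + 6*(2 - 9)) - 25435 = (-36 + 6*(-7)) - 25435 = (-36 - 42) - 25435 = -78 - 25435 = -25513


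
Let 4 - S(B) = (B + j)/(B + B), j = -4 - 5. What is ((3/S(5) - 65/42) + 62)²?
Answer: 199430884/53361 ≈ 3737.4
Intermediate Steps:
j = -9
S(B) = 4 - (-9 + B)/(2*B) (S(B) = 4 - (B - 9)/(B + B) = 4 - (-9 + B)/(2*B))
((3/S(5) - 65/42) + 62)² = ((3/(((½)*(9 + 7*5)/5)) - 65/42) + 62)² = ((3/(((½)*(⅕)*(9 + 35))) - 65*1/42) + 62)² = ((3/(((½)*(⅕)*44)) - 65/42) + 62)² = ((3/(22/5) - 65/42) + 62)² = ((3*(5/22) - 65/42) + 62)² = ((15/22 - 65/42) + 62)² = (-200/231 + 62)² = (14122/231)² = 199430884/53361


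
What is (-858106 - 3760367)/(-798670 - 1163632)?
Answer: 4618473/1962302 ≈ 2.3536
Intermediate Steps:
(-858106 - 3760367)/(-798670 - 1163632) = -4618473/(-1962302) = -4618473*(-1/1962302) = 4618473/1962302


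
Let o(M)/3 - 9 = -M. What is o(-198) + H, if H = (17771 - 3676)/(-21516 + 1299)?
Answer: 12540662/20217 ≈ 620.30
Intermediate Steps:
o(M) = 27 - 3*M (o(M) = 27 + 3*(-M) = 27 - 3*M)
H = -14095/20217 (H = 14095/(-20217) = 14095*(-1/20217) = -14095/20217 ≈ -0.69719)
o(-198) + H = (27 - 3*(-198)) - 14095/20217 = (27 + 594) - 14095/20217 = 621 - 14095/20217 = 12540662/20217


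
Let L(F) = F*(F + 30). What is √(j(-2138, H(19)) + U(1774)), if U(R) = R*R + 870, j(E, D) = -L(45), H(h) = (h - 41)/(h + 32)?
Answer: √3144571 ≈ 1773.3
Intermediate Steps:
L(F) = F*(30 + F)
H(h) = (-41 + h)/(32 + h)
j(E, D) = -3375 (j(E, D) = -45*(30 + 45) = -45*75 = -1*3375 = -3375)
U(R) = 870 + R² (U(R) = R² + 870 = 870 + R²)
√(j(-2138, H(19)) + U(1774)) = √(-3375 + (870 + 1774²)) = √(-3375 + (870 + 3147076)) = √(-3375 + 3147946) = √3144571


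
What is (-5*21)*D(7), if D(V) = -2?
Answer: 210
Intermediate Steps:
(-5*21)*D(7) = -5*21*(-2) = -105*(-2) = 210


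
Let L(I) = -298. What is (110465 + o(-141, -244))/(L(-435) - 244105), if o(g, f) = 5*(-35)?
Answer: -110290/244403 ≈ -0.45126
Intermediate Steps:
o(g, f) = -175
(110465 + o(-141, -244))/(L(-435) - 244105) = (110465 - 175)/(-298 - 244105) = 110290/(-244403) = 110290*(-1/244403) = -110290/244403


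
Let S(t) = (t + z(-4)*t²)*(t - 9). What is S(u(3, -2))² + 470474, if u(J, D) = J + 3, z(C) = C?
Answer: 641870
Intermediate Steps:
u(J, D) = 3 + J
S(t) = (-9 + t)*(t - 4*t²) (S(t) = (t - 4*t²)*(t - 9) = (t - 4*t²)*(-9 + t) = (-9 + t)*(t - 4*t²))
S(u(3, -2))² + 470474 = ((3 + 3)*(-9 - 4*(3 + 3)² + 37*(3 + 3)))² + 470474 = (6*(-9 - 4*6² + 37*6))² + 470474 = (6*(-9 - 4*36 + 222))² + 470474 = (6*(-9 - 144 + 222))² + 470474 = (6*69)² + 470474 = 414² + 470474 = 171396 + 470474 = 641870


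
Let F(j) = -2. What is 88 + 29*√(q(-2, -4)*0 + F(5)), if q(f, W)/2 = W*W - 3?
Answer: 88 + 29*I*√2 ≈ 88.0 + 41.012*I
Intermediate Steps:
q(f, W) = -6 + 2*W² (q(f, W) = 2*(W*W - 3) = 2*(W² - 3) = 2*(-3 + W²) = -6 + 2*W²)
88 + 29*√(q(-2, -4)*0 + F(5)) = 88 + 29*√((-6 + 2*(-4)²)*0 - 2) = 88 + 29*√((-6 + 2*16)*0 - 2) = 88 + 29*√((-6 + 32)*0 - 2) = 88 + 29*√(26*0 - 2) = 88 + 29*√(0 - 2) = 88 + 29*√(-2) = 88 + 29*(I*√2) = 88 + 29*I*√2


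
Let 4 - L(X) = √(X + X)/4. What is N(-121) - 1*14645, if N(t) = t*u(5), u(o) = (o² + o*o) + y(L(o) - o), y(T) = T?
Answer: -20574 + 121*√10/4 ≈ -20478.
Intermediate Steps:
L(X) = 4 - √2*√X/4 (L(X) = 4 - √(X + X)/4 = 4 - √(2*X)/4 = 4 - √2*√X/4)
u(o) = 4 - o + 2*o² - √2*√o/4 (u(o) = (o² + o*o) + ((4 - √2*√o/4) - o) = (o² + o²) + (4 - o - √2*√o/4) = 2*o² + (4 - o - √2*√o/4) = 4 - o + 2*o² - √2*√o/4)
N(t) = t*(49 - √10/4) (N(t) = t*(4 - 1*5 + 2*5² - √2*√5/4) = t*(4 - 5 + 2*25 - √10/4) = t*(4 - 5 + 50 - √10/4) = t*(49 - √10/4))
N(-121) - 1*14645 = (¼)*(-121)*(196 - √10) - 1*14645 = (-5929 + 121*√10/4) - 14645 = -20574 + 121*√10/4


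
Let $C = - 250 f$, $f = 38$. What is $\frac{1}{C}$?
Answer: $- \frac{1}{9500} \approx -0.00010526$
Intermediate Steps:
$C = -9500$ ($C = \left(-250\right) 38 = -9500$)
$\frac{1}{C} = \frac{1}{-9500} = - \frac{1}{9500}$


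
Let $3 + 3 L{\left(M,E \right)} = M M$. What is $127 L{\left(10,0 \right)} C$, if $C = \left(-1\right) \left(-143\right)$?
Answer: $\frac{1761617}{3} \approx 5.8721 \cdot 10^{5}$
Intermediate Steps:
$C = 143$
$L{\left(M,E \right)} = -1 + \frac{M^{2}}{3}$ ($L{\left(M,E \right)} = -1 + \frac{M M}{3} = -1 + \frac{M^{2}}{3}$)
$127 L{\left(10,0 \right)} C = 127 \left(-1 + \frac{10^{2}}{3}\right) 143 = 127 \left(-1 + \frac{1}{3} \cdot 100\right) 143 = 127 \left(-1 + \frac{100}{3}\right) 143 = 127 \cdot \frac{97}{3} \cdot 143 = \frac{12319}{3} \cdot 143 = \frac{1761617}{3}$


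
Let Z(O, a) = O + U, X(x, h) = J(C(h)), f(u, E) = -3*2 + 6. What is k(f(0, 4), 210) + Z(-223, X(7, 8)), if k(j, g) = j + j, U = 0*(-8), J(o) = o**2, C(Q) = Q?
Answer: -223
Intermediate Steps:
f(u, E) = 0 (f(u, E) = -6 + 6 = 0)
U = 0
k(j, g) = 2*j
X(x, h) = h**2
Z(O, a) = O (Z(O, a) = O + 0 = O)
k(f(0, 4), 210) + Z(-223, X(7, 8)) = 2*0 - 223 = 0 - 223 = -223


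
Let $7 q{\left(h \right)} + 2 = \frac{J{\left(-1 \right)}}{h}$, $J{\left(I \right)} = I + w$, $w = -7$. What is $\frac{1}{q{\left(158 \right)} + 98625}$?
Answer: $\frac{553}{54539463} \approx 1.0139 \cdot 10^{-5}$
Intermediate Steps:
$J{\left(I \right)} = -7 + I$ ($J{\left(I \right)} = I - 7 = -7 + I$)
$q{\left(h \right)} = - \frac{2}{7} - \frac{8}{7 h}$ ($q{\left(h \right)} = - \frac{2}{7} + \frac{\left(-7 - 1\right) \frac{1}{h}}{7} = - \frac{2}{7} + \frac{\left(-8\right) \frac{1}{h}}{7} = - \frac{2}{7} - \frac{8}{7 h}$)
$\frac{1}{q{\left(158 \right)} + 98625} = \frac{1}{\frac{2 \left(-4 - 158\right)}{7 \cdot 158} + 98625} = \frac{1}{\frac{2}{7} \cdot \frac{1}{158} \left(-4 - 158\right) + 98625} = \frac{1}{\frac{2}{7} \cdot \frac{1}{158} \left(-162\right) + 98625} = \frac{1}{- \frac{162}{553} + 98625} = \frac{1}{\frac{54539463}{553}} = \frac{553}{54539463}$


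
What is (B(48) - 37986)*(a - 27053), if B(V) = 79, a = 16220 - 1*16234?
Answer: 1026028769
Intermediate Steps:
a = -14 (a = 16220 - 16234 = -14)
(B(48) - 37986)*(a - 27053) = (79 - 37986)*(-14 - 27053) = -37907*(-27067) = 1026028769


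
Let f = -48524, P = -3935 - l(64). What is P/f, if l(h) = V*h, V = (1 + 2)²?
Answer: 4511/48524 ≈ 0.092964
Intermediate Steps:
V = 9 (V = 3² = 9)
l(h) = 9*h
P = -4511 (P = -3935 - 9*64 = -3935 - 1*576 = -3935 - 576 = -4511)
P/f = -4511/(-48524) = -4511*(-1/48524) = 4511/48524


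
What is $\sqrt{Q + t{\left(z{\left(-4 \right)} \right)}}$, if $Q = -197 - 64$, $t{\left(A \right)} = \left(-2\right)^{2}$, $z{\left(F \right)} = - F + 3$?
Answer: $i \sqrt{257} \approx 16.031 i$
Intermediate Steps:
$z{\left(F \right)} = 3 - F$
$t{\left(A \right)} = 4$
$Q = -261$ ($Q = -197 - 64 = -261$)
$\sqrt{Q + t{\left(z{\left(-4 \right)} \right)}} = \sqrt{-261 + 4} = \sqrt{-257} = i \sqrt{257}$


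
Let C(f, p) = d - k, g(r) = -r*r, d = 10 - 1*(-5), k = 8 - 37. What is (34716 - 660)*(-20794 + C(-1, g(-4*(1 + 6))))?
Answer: -706662000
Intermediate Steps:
k = -29
d = 15 (d = 10 + 5 = 15)
g(r) = -r²
C(f, p) = 44 (C(f, p) = 15 - 1*(-29) = 15 + 29 = 44)
(34716 - 660)*(-20794 + C(-1, g(-4*(1 + 6)))) = (34716 - 660)*(-20794 + 44) = 34056*(-20750) = -706662000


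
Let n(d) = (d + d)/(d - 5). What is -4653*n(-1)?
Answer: -1551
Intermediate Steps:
n(d) = 2*d/(-5 + d) (n(d) = (2*d)/(-5 + d) = 2*d/(-5 + d))
-4653*n(-1) = -9306*(-1)/(-5 - 1) = -9306*(-1)/(-6) = -9306*(-1)*(-1)/6 = -4653*⅓ = -1551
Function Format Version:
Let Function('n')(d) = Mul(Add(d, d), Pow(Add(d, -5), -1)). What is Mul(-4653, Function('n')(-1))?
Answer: -1551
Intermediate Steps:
Function('n')(d) = Mul(2, d, Pow(Add(-5, d), -1)) (Function('n')(d) = Mul(Mul(2, d), Pow(Add(-5, d), -1)) = Mul(2, d, Pow(Add(-5, d), -1)))
Mul(-4653, Function('n')(-1)) = Mul(-4653, Mul(2, -1, Pow(Add(-5, -1), -1))) = Mul(-4653, Mul(2, -1, Pow(-6, -1))) = Mul(-4653, Mul(2, -1, Rational(-1, 6))) = Mul(-4653, Rational(1, 3)) = -1551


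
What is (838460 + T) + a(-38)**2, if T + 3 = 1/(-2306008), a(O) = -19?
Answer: 1934321018543/2306008 ≈ 8.3882e+5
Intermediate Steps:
T = -6918025/2306008 (T = -3 + 1/(-2306008) = -3 - 1/2306008 = -6918025/2306008 ≈ -3.0000)
(838460 + T) + a(-38)**2 = (838460 - 6918025/2306008) + (-19)**2 = 1933488549655/2306008 + 361 = 1934321018543/2306008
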